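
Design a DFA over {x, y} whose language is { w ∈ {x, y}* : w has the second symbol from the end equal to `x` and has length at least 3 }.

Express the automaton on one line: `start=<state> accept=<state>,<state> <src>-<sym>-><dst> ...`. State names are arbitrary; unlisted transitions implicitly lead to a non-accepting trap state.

Build one automaton per condition and run them in lockstep. The first has 7 states tracking the last 2 symbols read; the second has 5 states tracking the input length, saturating at 4. A product state is a pair (one from each), accepting exactly when both do.
          x    y  
>  q0     q1   q2 
   q1     q3   q4 
   q2     q5   q6 
   q3     q7   q8 
   q4     q9  q10 
   q5     q7   q8 
   q6     q9  q10 
 * q7    q11  q12 
 * q8    q13  q14 
   q9    q11  q12 
   q10   q13  q14 
 * q11   q11  q12 
 * q12   q13  q14 
   q13   q11  q12 
   q14   q13  q14 
(> = start, * = accepting)

start=q0 accept=q7,q8,q11,q12 q0-x->q1 q0-y->q2 q1-x->q3 q1-y->q4 q2-x->q5 q2-y->q6 q3-x->q7 q3-y->q8 q4-x->q9 q4-y->q10 q5-x->q7 q5-y->q8 q6-x->q9 q6-y->q10 q7-x->q11 q7-y->q12 q8-x->q13 q8-y->q14 q9-x->q11 q9-y->q12 q10-x->q13 q10-y->q14 q11-x->q11 q11-y->q12 q12-x->q13 q12-y->q14 q13-x->q11 q13-y->q12 q14-x->q13 q14-y->q14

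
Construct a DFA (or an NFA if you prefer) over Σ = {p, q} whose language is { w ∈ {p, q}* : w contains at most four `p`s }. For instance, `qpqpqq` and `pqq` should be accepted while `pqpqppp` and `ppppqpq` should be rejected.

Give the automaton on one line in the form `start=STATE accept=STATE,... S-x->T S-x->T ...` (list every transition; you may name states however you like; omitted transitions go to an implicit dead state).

Count `p`s, saturating at 5: states A through E mean 0 through 4 `p`s seen; F means more than 4. Each `p` increments (capped at F); other symbols loop. Accept from {A, B, C, D, E}.
With 6 states:
       p  q 
>* A   B  A 
 * B   C  B 
 * C   D  C 
 * D   E  D 
 * E   F  E 
   F   F  F 
(> = start, * = accepting)

start=A accept=A,B,C,D,E A-p->B A-q->A B-p->C B-q->B C-p->D C-q->C D-p->E D-q->D E-p->F E-q->E F-p->F F-q->F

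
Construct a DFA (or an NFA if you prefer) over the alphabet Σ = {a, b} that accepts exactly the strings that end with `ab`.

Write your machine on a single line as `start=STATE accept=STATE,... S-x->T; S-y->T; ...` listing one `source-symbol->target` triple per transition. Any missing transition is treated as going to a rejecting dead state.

start=q0; accept=q2; q0-a->q1; q0-b->q0; q1-a->q1; q1-b->q2; q2-a->q1; q2-b->q0

Let each state record the length of the longest suffix of the input read so far that is also a prefix of `ab`. q1 means the last symbol is `a`; q2 means the last 2 symbols are `ab`. Accept only at q2, where the string currently ends in `ab`.
With 3 states:
        a   b  
>  q0   q1  q0 
   q1   q1  q2 
 * q2   q1  q0 
(> = start, * = accepting)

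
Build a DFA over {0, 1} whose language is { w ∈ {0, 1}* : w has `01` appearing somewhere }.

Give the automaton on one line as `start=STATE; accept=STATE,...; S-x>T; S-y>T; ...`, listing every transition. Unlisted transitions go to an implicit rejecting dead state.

Track how much of `01` has been matched so far: state s0 is no progress, s2 is the absorbing accept state reached once `01` has occurred. Intermediate states record partial matches; on a mismatch, fall back to the longest reusable overlap.
A 3-state machine:
        0   1  
>  s0   s1  s0 
   s1   s1  s2 
 * s2   s2  s2 
(> = start, * = accepting)

start=s0; accept=s2; s0-0>s1; s0-1>s0; s1-0>s1; s1-1>s2; s2-0>s2; s2-1>s2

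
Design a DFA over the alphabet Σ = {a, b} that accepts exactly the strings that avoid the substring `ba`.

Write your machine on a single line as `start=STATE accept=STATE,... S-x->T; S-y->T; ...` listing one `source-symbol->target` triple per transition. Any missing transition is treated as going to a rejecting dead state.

This is the complement of 'contains `ba`'. Use the same substring-matching states — S0 through S2 holding how much of `ba` has just been matched — but flip the accepting set: everything except the trap S2 accepts.
        a   b  
>* S0   S0  S1 
 * S1   S2  S1 
   S2   S2  S2 
(> = start, * = accepting)

start=S0; accept=S0,S1; S0-a->S0; S0-b->S1; S1-a->S2; S1-b->S1; S2-a->S2; S2-b->S2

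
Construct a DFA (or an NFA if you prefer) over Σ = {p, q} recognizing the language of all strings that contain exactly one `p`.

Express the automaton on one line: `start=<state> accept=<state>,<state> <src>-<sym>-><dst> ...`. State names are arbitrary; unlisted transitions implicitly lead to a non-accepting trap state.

Only the number of `p`s matters, and only up to 2. Make a chain s0 → s1 → s2 advanced by each `p` (with s2 absorbing); every other symbol self-loops. The accepting set is {s1}.
        p   q  
>  s0   s1  s0 
 * s1   s2  s1 
   s2   s2  s2 
(> = start, * = accepting)

start=s0 accept=s1 s0-p->s1 s0-q->s0 s1-p->s2 s1-q->s1 s2-p->s2 s2-q->s2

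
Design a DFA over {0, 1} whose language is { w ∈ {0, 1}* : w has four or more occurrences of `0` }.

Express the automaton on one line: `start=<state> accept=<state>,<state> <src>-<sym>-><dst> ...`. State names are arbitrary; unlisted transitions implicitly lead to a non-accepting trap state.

Count `0`s, saturating at 5: states q0 through q4 mean 0 through 4 `0`s seen; q5 means more than 4. Each `0` increments (capped at q5); other symbols loop. Accept from {q4, q5}.
        0   1  
>  q0   q1  q0 
   q1   q2  q1 
   q2   q3  q2 
   q3   q4  q3 
 * q4   q5  q4 
 * q5   q5  q5 
(> = start, * = accepting)

start=q0 accept=q4,q5 q0-0->q1 q0-1->q0 q1-0->q2 q1-1->q1 q2-0->q3 q2-1->q2 q3-0->q4 q3-1->q3 q4-0->q5 q4-1->q4 q5-0->q5 q5-1->q5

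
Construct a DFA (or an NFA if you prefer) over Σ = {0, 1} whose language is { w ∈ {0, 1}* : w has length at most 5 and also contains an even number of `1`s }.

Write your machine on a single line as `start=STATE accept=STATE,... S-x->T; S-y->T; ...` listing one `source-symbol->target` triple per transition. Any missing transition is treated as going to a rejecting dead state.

start=q0; accept=q0,q1,q3,q5,q7,q9; q0-0->q1; q0-1->q2; q1-0->q3; q1-1->q4; q2-0->q4; q2-1->q3; q3-0->q5; q3-1->q6; q4-0->q6; q4-1->q5; q5-0->q7; q5-1->q8; q6-0->q8; q6-1->q7; q7-0->q9; q7-1->q10; q8-0->q10; q8-1->q9; q9-0->q11; q9-1->q12; q10-0->q12; q10-1->q11; q11-0->q11; q11-1->q12; q12-0->q12; q12-1->q11

Build one automaton per condition and run them in lockstep. One (7 states) tracks the input length, saturating at 6; the other (2 states) tracks the count of `1`s modulo 2. Each combined state is a pair, one component from each; accept when both components accept.
          0    1  
>* q0     q1   q2 
 * q1     q3   q4 
   q2     q4   q3 
 * q3     q5   q6 
   q4     q6   q5 
 * q5     q7   q8 
   q6     q8   q7 
 * q7     q9  q10 
   q8    q10   q9 
 * q9    q11  q12 
   q10   q12  q11 
   q11   q11  q12 
   q12   q12  q11 
(> = start, * = accepting)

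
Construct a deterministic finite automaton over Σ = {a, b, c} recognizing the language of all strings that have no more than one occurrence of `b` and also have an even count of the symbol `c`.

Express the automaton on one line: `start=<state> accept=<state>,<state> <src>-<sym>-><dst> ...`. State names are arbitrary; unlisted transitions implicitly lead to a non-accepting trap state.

start=q0 accept=q0,q1 q0-a->q0 q0-b->q1 q0-c->q2 q1-a->q1 q1-b->q3 q1-c->q4 q2-a->q2 q2-b->q4 q2-c->q0 q3-a->q3 q3-b->q3 q3-c->q5 q4-a->q4 q4-b->q5 q4-c->q1 q5-a->q5 q5-b->q5 q5-c->q3

Handle the two conditions separately and then intersect. One (3 states) tracks the count of `b`s, saturating at 2; the other (2 states) tracks the count of `c`s modulo 2. Each combined state is a pair, one component from each; accept when both components accept.
        a   b   c  
>* q0   q0  q1  q2 
 * q1   q1  q3  q4 
   q2   q2  q4  q0 
   q3   q3  q3  q5 
   q4   q4  q5  q1 
   q5   q5  q5  q3 
(> = start, * = accepting)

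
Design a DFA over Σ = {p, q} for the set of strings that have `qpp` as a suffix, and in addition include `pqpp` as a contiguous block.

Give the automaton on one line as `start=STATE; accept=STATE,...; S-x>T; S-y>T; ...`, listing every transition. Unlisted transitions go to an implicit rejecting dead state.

Handle the two conditions separately and then intersect. The first has 4 states tracking how much of the suffix `qpp` has currently been matched; the second has 5 states tracking whether and how much of `pqpp` has been seen. A product state is a pair (one from each), accepting exactly when both do. Minimizing collapses redundant product states.
8 states suffice.
        p   q  
>  S0   S1  S0 
   S1   S1  S2 
   S2   S3  S0 
   S3   S4  S2 
 * S4   S5  S6 
   S5   S5  S6 
   S6   S7  S6 
   S7   S4  S6 
(> = start, * = accepting)

start=S0; accept=S4; S0-p>S1; S0-q>S0; S1-p>S1; S1-q>S2; S2-p>S3; S2-q>S0; S3-p>S4; S3-q>S2; S4-p>S5; S4-q>S6; S5-p>S5; S5-q>S6; S6-p>S7; S6-q>S6; S7-p>S4; S7-q>S6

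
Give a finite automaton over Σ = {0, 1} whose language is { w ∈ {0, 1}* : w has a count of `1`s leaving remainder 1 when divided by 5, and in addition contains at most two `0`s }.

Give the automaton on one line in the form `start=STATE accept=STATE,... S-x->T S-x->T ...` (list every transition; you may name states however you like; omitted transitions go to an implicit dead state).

Build one automaton per condition and run them in lockstep. The first has 5 states tracking the count of `1`s modulo 5; the second has 4 states tracking the count of `0`s, saturating at 3. A product state is a pair (one from each), accepting exactly when both do. Minimizing collapses redundant product states.
With 16 states:
          0    1  
>  q0     q1   q2 
   q1     q3   q4 
 * q2     q4   q5 
   q3     q6   q7 
 * q4     q7   q8 
   q5     q8   q9 
   q6     q6   q6 
 * q7     q6  q10 
   q8    q10  q11 
   q9    q11  q12 
   q10    q6  q13 
   q11   q13  q14 
   q12   q14   q0 
   q13    q6  q15 
   q14   q15   q1 
   q15    q6   q3 
(> = start, * = accepting)

start=q0 accept=q2,q4,q7 q0-0->q1 q0-1->q2 q1-0->q3 q1-1->q4 q2-0->q4 q2-1->q5 q3-0->q6 q3-1->q7 q4-0->q7 q4-1->q8 q5-0->q8 q5-1->q9 q6-0->q6 q6-1->q6 q7-0->q6 q7-1->q10 q8-0->q10 q8-1->q11 q9-0->q11 q9-1->q12 q10-0->q6 q10-1->q13 q11-0->q13 q11-1->q14 q12-0->q14 q12-1->q0 q13-0->q6 q13-1->q15 q14-0->q15 q14-1->q1 q15-0->q6 q15-1->q3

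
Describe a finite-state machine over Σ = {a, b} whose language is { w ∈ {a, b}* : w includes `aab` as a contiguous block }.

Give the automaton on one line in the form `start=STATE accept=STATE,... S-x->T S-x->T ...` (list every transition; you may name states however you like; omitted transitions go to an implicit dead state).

start=q0 accept=q3 q0-a->q1 q0-b->q0 q1-a->q2 q1-b->q0 q2-a->q2 q2-b->q3 q3-a->q3 q3-b->q3

States q0..q2 record the length of the longest prefix of `aab` that matches the current input suffix. Reaching q3 means `aab` has been seen, and we stay there forever. Accept from q3.
With 4 states:
        a   b  
>  q0   q1  q0 
   q1   q2  q0 
   q2   q2  q3 
 * q3   q3  q3 
(> = start, * = accepting)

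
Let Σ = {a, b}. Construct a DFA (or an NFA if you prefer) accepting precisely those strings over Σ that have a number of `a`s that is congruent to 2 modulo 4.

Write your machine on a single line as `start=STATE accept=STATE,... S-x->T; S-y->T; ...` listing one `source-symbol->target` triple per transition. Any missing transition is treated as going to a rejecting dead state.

Keep the running count of `a`s modulo 4: each `a` advances along the cycle q0 → q1 → q2 → q3 → q0 while other symbols loop. Accept at q2.
A 4-state machine:
        a   b  
>  q0   q1  q0 
   q1   q2  q1 
 * q2   q3  q2 
   q3   q0  q3 
(> = start, * = accepting)

start=q0; accept=q2; q0-a->q1; q0-b->q0; q1-a->q2; q1-b->q1; q2-a->q3; q2-b->q2; q3-a->q0; q3-b->q3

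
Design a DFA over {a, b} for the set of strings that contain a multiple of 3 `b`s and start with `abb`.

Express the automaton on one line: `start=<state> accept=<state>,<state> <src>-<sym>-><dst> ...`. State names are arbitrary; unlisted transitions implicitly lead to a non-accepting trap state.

start=q0 accept=q5 q0-a->q1 q0-b->q2 q1-a->q2 q1-b->q3 q2-a->q2 q2-b->q2 q3-a->q2 q3-b->q4 q4-a->q4 q4-b->q5 q5-a->q5 q5-b->q6 q6-a->q6 q6-b->q4

Run two small machines in parallel and take their product. One (3 states) tracks the count of `b`s modulo 3; the other (5 states) tracks whether the input so far still matches the prefix `abb`. Each combined state is a pair, one component from each; accept when both components accept. After merging equivalent states the machine shrinks.
        a   b  
>  q0   q1  q2 
   q1   q2  q3 
   q2   q2  q2 
   q3   q2  q4 
   q4   q4  q5 
 * q5   q5  q6 
   q6   q6  q4 
(> = start, * = accepting)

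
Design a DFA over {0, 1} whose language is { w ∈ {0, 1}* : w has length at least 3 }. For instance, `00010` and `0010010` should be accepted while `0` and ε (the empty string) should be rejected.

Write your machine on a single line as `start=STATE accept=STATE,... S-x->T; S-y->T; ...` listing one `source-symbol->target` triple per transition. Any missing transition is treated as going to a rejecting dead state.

Count input length up to 4: every symbol moves from q0 toward q4, which means 'more than 3' and absorbs. Accept from {q3, q4}.
A 5-state machine:
        0   1  
>  q0   q1  q1 
   q1   q2  q2 
   q2   q3  q3 
 * q3   q4  q4 
 * q4   q4  q4 
(> = start, * = accepting)

start=q0; accept=q3,q4; q0-0->q1; q0-1->q1; q1-0->q2; q1-1->q2; q2-0->q3; q2-1->q3; q3-0->q4; q3-1->q4; q4-0->q4; q4-1->q4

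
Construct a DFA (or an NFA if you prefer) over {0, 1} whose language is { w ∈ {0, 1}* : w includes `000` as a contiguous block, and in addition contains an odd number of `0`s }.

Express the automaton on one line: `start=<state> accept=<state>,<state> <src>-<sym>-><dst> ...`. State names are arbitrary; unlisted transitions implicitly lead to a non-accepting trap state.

start=S0 accept=S4 S0-0->S1 S0-1->S0 S1-0->S2 S1-1->S3 S2-0->S4 S2-1->S0 S3-0->S5 S3-1->S3 S4-0->S6 S4-1->S4 S5-0->S7 S5-1->S0 S6-0->S4 S6-1->S6 S7-0->S6 S7-1->S3

Handle the two conditions separately and then intersect. One (4 states) tracks whether and how much of `000` has been seen; the other (2 states) tracks the count of `0`s modulo 2. Each combined state is a pair, one component from each; accept when both components accept.
An 8-state machine:
        0   1  
>  S0   S1  S0 
   S1   S2  S3 
   S2   S4  S0 
   S3   S5  S3 
 * S4   S6  S4 
   S5   S7  S0 
   S6   S4  S6 
   S7   S6  S3 
(> = start, * = accepting)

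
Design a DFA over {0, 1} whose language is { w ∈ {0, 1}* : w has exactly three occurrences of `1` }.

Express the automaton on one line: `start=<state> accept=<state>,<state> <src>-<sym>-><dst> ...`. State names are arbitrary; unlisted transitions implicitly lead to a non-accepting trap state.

Count `1`s, saturating at 4: states q0 through q3 mean 0 through 3 `1`s seen; q4 means more than 3. Each `1` increments (capped at q4); other symbols loop. Accept from {q3}.
With 5 states:
        0   1  
>  q0   q0  q1 
   q1   q1  q2 
   q2   q2  q3 
 * q3   q3  q4 
   q4   q4  q4 
(> = start, * = accepting)

start=q0 accept=q3 q0-0->q0 q0-1->q1 q1-0->q1 q1-1->q2 q2-0->q2 q2-1->q3 q3-0->q3 q3-1->q4 q4-0->q4 q4-1->q4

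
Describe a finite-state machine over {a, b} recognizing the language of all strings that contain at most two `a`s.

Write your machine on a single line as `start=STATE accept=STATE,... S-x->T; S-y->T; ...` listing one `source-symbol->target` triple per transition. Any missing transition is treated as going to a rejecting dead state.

start=q0; accept=q0,q1,q2; q0-a->q1; q0-b->q0; q1-a->q2; q1-b->q1; q2-a->q3; q2-b->q2; q3-a->q3; q3-b->q3

Count `a`s, saturating at 3: states q0 through q2 mean 0 through 2 `a`s seen; q3 means more than 2. Each `a` increments (capped at q3); other symbols loop. Accept from {q0, q1, q2}.
        a   b  
>* q0   q1  q0 
 * q1   q2  q1 
 * q2   q3  q2 
   q3   q3  q3 
(> = start, * = accepting)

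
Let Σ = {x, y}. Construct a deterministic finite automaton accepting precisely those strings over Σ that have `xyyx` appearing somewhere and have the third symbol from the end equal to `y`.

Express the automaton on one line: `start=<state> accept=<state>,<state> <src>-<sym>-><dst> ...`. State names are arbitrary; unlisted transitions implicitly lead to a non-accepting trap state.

Handle the two conditions separately and then intersect. One (5 states) tracks whether and how much of `xyyx` has been seen; the other (15 states) tracks the last 3 symbols read. Each combined state is a pair, one component from each; accept when both components accept.
With 23 states:
          x    y  
>  S0     S1   S2 
   S1     S3   S4 
   S2     S5   S6 
   S3     S7   S8 
   S4     S9  S10 
   S5    S11  S12 
   S6    S13  S14 
   S7     S7   S8 
   S8     S9  S10 
   S9    S11  S12 
   S10   S15  S14 
   S11    S7   S8 
   S12    S9  S10 
   S13   S11  S12 
   S14   S13  S14 
 * S15   S16  S17 
 * S16   S18  S19 
 * S17   S20  S21 
   S18   S18  S19 
   S19   S20  S21 
   S20   S16  S17 
   S21   S15  S22 
 * S22   S15  S22 
(> = start, * = accepting)

start=S0 accept=S15,S16,S17,S22 S0-x->S1 S0-y->S2 S1-x->S3 S1-y->S4 S2-x->S5 S2-y->S6 S3-x->S7 S3-y->S8 S4-x->S9 S4-y->S10 S5-x->S11 S5-y->S12 S6-x->S13 S6-y->S14 S7-x->S7 S7-y->S8 S8-x->S9 S8-y->S10 S9-x->S11 S9-y->S12 S10-x->S15 S10-y->S14 S11-x->S7 S11-y->S8 S12-x->S9 S12-y->S10 S13-x->S11 S13-y->S12 S14-x->S13 S14-y->S14 S15-x->S16 S15-y->S17 S16-x->S18 S16-y->S19 S17-x->S20 S17-y->S21 S18-x->S18 S18-y->S19 S19-x->S20 S19-y->S21 S20-x->S16 S20-y->S17 S21-x->S15 S21-y->S22 S22-x->S15 S22-y->S22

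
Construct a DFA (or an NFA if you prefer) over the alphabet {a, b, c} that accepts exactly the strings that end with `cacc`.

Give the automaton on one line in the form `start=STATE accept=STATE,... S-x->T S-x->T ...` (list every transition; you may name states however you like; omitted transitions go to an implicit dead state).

start=q0 accept=q4 q0-a->q0 q0-b->q0 q0-c->q1 q1-a->q2 q1-b->q0 q1-c->q1 q2-a->q0 q2-b->q0 q2-c->q3 q3-a->q2 q3-b->q0 q3-c->q4 q4-a->q2 q4-b->q0 q4-c->q1

Let each state record the length of the longest suffix of the input read so far that is also a prefix of `cacc`. q1 means the last symbol is `c`; q2 means the last 2 symbols are `ca`; q3 means the last 3 symbols are `cac`; q4 means the last 4 symbols are `cacc`. Accept only at q4, where the string currently ends in `cacc`.
A 5-state machine:
        a   b   c  
>  q0   q0  q0  q1 
   q1   q2  q0  q1 
   q2   q0  q0  q3 
   q3   q2  q0  q4 
 * q4   q2  q0  q1 
(> = start, * = accepting)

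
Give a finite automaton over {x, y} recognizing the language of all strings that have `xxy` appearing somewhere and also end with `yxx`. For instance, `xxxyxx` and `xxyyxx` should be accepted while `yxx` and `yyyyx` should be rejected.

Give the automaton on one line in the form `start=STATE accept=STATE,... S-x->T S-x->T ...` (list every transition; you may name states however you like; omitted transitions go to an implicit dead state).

Handle the two conditions separately and then intersect. The first has 4 states tracking whether and how much of `xxy` has been seen; the second has 4 states tracking how much of the suffix `yxx` has currently been matched. A product state is a pair (one from each), accepting exactly when both do.
With 10 states:
        x   y  
>  q0   q1  q2 
   q1   q3  q2 
   q2   q4  q2 
   q3   q3  q5 
   q4   q6  q2 
   q5   q7  q5 
   q6   q3  q5 
   q7   q8  q5 
 * q8   q9  q5 
   q9   q9  q5 
(> = start, * = accepting)

start=q0 accept=q8 q0-x->q1 q0-y->q2 q1-x->q3 q1-y->q2 q2-x->q4 q2-y->q2 q3-x->q3 q3-y->q5 q4-x->q6 q4-y->q2 q5-x->q7 q5-y->q5 q6-x->q3 q6-y->q5 q7-x->q8 q7-y->q5 q8-x->q9 q8-y->q5 q9-x->q9 q9-y->q5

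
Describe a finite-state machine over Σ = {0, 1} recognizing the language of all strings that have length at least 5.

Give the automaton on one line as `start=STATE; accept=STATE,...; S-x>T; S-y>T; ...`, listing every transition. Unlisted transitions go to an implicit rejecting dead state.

Count input length up to 6: every symbol moves from q0 toward q6, which means 'more than 5' and absorbs. Accept from {q5, q6}.
A 7-state machine:
        0   1  
>  q0   q1  q1 
   q1   q2  q2 
   q2   q3  q3 
   q3   q4  q4 
   q4   q5  q5 
 * q5   q6  q6 
 * q6   q6  q6 
(> = start, * = accepting)

start=q0; accept=q5,q6; q0-0>q1; q0-1>q1; q1-0>q2; q1-1>q2; q2-0>q3; q2-1>q3; q3-0>q4; q3-1>q4; q4-0>q5; q4-1>q5; q5-0>q6; q5-1>q6; q6-0>q6; q6-1>q6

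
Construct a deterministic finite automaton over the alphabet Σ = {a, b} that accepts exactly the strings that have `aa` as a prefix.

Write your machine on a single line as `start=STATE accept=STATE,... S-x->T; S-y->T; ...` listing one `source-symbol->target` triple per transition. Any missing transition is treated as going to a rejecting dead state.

Check the first 2 symbols one by one: q0 through q1 record how many have matched `aa` so far; any wrong symbol goes to the dead state q3. After all 2 match we enter the accepting sink q2.
A 4-state machine:
        a   b  
>  q0   q1  q3 
   q1   q2  q3 
 * q2   q2  q2 
   q3   q3  q3 
(> = start, * = accepting)

start=q0; accept=q2; q0-a->q1; q0-b->q3; q1-a->q2; q1-b->q3; q2-a->q2; q2-b->q2; q3-a->q3; q3-b->q3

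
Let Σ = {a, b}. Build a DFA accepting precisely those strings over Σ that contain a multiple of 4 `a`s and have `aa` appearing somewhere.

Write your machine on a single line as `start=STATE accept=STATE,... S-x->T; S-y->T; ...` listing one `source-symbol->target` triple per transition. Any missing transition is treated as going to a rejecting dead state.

start=q0; accept=q6; q0-a->q1; q0-b->q0; q1-a->q2; q1-b->q3; q2-a->q4; q2-b->q2; q3-a->q5; q3-b->q3; q4-a->q6; q4-b->q4; q5-a->q4; q5-b->q7; q6-a->q8; q6-b->q6; q7-a->q9; q7-b->q7; q8-a->q2; q8-b->q8; q9-a->q6; q9-b->q10; q10-a->q11; q10-b->q10; q11-a->q8; q11-b->q0

Handle the two conditions separately and then intersect. The first has 4 states tracking the count of `a`s modulo 4; the second has 3 states tracking whether and how much of `aa` has been seen. A product state is a pair (one from each), accepting exactly when both do.
A 12-state machine:
          a    b  
>  q0     q1   q0 
   q1     q2   q3 
   q2     q4   q2 
   q3     q5   q3 
   q4     q6   q4 
   q5     q4   q7 
 * q6     q8   q6 
   q7     q9   q7 
   q8     q2   q8 
   q9     q6  q10 
   q10   q11  q10 
   q11    q8   q0 
(> = start, * = accepting)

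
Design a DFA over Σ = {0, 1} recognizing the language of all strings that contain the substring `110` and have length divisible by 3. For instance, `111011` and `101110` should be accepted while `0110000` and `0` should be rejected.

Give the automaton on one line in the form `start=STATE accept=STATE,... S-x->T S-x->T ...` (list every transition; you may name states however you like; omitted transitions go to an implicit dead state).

Handle the two conditions separately and then intersect. The first has 4 states tracking whether and how much of `110` has been seen; the second has 3 states tracking the input length modulo 3. A product state is a pair (one from each), accepting exactly when both do.
A 12-state machine:
          0    1  
>  S0     S1   S2 
   S1     S3   S4 
   S2     S3   S5 
   S3     S0   S6 
   S4     S0   S7 
   S5     S8   S7 
   S6     S1   S9 
   S7    S10   S9 
 * S8    S10  S10 
   S9    S11   S5 
   S10   S11  S11 
   S11    S8   S8 
(> = start, * = accepting)

start=S0 accept=S8 S0-0->S1 S0-1->S2 S1-0->S3 S1-1->S4 S2-0->S3 S2-1->S5 S3-0->S0 S3-1->S6 S4-0->S0 S4-1->S7 S5-0->S8 S5-1->S7 S6-0->S1 S6-1->S9 S7-0->S10 S7-1->S9 S8-0->S10 S8-1->S10 S9-0->S11 S9-1->S5 S10-0->S11 S10-1->S11 S11-0->S8 S11-1->S8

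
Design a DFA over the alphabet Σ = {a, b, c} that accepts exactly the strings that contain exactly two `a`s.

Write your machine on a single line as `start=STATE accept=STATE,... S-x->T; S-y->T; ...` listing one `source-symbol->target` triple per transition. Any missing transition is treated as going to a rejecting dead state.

Count `a`s, saturating at 3: states S0 through S2 mean 0 through 2 `a`s seen; S3 means more than 2. Each `a` increments (capped at S3); other symbols loop. Accept from {S2}.
4 states suffice.
        a   b   c  
>  S0   S1  S0  S0 
   S1   S2  S1  S1 
 * S2   S3  S2  S2 
   S3   S3  S3  S3 
(> = start, * = accepting)

start=S0; accept=S2; S0-a->S1; S0-b->S0; S0-c->S0; S1-a->S2; S1-b->S1; S1-c->S1; S2-a->S3; S2-b->S2; S2-c->S2; S3-a->S3; S3-b->S3; S3-c->S3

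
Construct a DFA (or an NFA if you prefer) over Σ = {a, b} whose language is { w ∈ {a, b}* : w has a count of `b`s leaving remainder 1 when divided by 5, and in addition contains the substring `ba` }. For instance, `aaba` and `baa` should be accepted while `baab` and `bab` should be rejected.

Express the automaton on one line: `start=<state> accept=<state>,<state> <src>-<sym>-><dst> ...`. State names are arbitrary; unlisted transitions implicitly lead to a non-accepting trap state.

Build one automaton per condition and run them in lockstep. The first has 5 states tracking the count of `b`s modulo 5; the second has 3 states tracking whether and how much of `ba` has been seen. A product state is a pair (one from each), accepting exactly when both do.
An 11-state machine:
          a    b  
>  q0     q0   q1 
   q1     q2   q3 
 * q2     q2   q4 
   q3     q4   q5 
   q4     q4   q6 
   q5     q6   q7 
   q6     q6   q8 
   q7     q8   q9 
   q8     q8  q10 
   q9    q10   q1 
   q10   q10   q2 
(> = start, * = accepting)

start=q0 accept=q2 q0-a->q0 q0-b->q1 q1-a->q2 q1-b->q3 q2-a->q2 q2-b->q4 q3-a->q4 q3-b->q5 q4-a->q4 q4-b->q6 q5-a->q6 q5-b->q7 q6-a->q6 q6-b->q8 q7-a->q8 q7-b->q9 q8-a->q8 q8-b->q10 q9-a->q10 q9-b->q1 q10-a->q10 q10-b->q2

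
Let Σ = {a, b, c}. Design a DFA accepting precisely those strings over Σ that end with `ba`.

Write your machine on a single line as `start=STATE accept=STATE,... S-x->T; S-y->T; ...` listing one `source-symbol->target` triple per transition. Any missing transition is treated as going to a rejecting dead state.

Let each state record the length of the longest suffix of the input read so far that is also a prefix of `ba`. s1 means the last symbol is `b`; s2 means the last 2 symbols are `ba`. Accept only at s2, where the string currently ends in `ba`.
A 3-state machine:
        a   b   c  
>  s0   s0  s1  s0 
   s1   s2  s1  s0 
 * s2   s0  s1  s0 
(> = start, * = accepting)

start=s0; accept=s2; s0-a->s0; s0-b->s1; s0-c->s0; s1-a->s2; s1-b->s1; s1-c->s0; s2-a->s0; s2-b->s1; s2-c->s0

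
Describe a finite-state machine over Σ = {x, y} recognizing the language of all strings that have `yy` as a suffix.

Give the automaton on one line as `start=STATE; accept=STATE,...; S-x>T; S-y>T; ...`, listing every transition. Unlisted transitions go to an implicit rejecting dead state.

Remember how much of `yy` the current input suffix matches. State S0 means no match yet; S1 means the last symbol is `y`; S2 means the last 2 symbols are `yy`. Only S2 accepts. On a mismatch, fall back to the longest proper suffix that is still a prefix of `yy`.
3 states suffice.
        x   y  
>  S0   S0  S1 
   S1   S0  S2 
 * S2   S0  S2 
(> = start, * = accepting)

start=S0; accept=S2; S0-x>S0; S0-y>S1; S1-x>S0; S1-y>S2; S2-x>S0; S2-y>S2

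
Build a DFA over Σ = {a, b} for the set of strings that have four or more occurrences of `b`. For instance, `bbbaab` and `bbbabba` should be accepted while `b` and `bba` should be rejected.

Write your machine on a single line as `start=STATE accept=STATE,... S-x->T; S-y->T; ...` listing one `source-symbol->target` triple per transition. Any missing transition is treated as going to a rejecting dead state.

Only the number of `b`s matters, and only up to 5. Make a chain s0 → s1 → s2 → s3 → s4 → s5 advanced by each `b` (with s5 absorbing); every other symbol self-loops. The accepting set is {s4, s5}.
A 6-state machine:
        a   b  
>  s0   s0  s1 
   s1   s1  s2 
   s2   s2  s3 
   s3   s3  s4 
 * s4   s4  s5 
 * s5   s5  s5 
(> = start, * = accepting)

start=s0; accept=s4,s5; s0-a->s0; s0-b->s1; s1-a->s1; s1-b->s2; s2-a->s2; s2-b->s3; s3-a->s3; s3-b->s4; s4-a->s4; s4-b->s5; s5-a->s5; s5-b->s5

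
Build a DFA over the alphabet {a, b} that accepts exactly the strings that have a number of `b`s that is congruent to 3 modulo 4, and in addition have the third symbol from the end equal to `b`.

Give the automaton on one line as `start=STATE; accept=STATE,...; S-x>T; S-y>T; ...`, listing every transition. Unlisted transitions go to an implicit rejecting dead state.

Handle the two conditions separately and then intersect. The first has 4 states tracking the count of `b`s modulo 4; the second has 15 states tracking the last 3 symbols read. A product state is a pair (one from each), accepting exactly when both do. After merging equivalent states the machine shrinks.
With 15 states:
          a    b  
>  S0     S0   S1 
   S1     S2   S3 
   S2     S2   S4 
   S3     S5   S6 
   S4     S5   S7 
   S5     S8   S9 
 * S6    S10   S0 
   S7    S10   S0 
   S8     S8  S11 
 * S9    S12   S0 
 * S10   S13   S0 
   S11   S12   S0 
   S12   S13   S0 
 * S13   S14   S0 
   S14   S14   S0 
(> = start, * = accepting)

start=S0; accept=S6,S9,S10,S13; S0-a>S0; S0-b>S1; S1-a>S2; S1-b>S3; S2-a>S2; S2-b>S4; S3-a>S5; S3-b>S6; S4-a>S5; S4-b>S7; S5-a>S8; S5-b>S9; S6-a>S10; S6-b>S0; S7-a>S10; S7-b>S0; S8-a>S8; S8-b>S11; S9-a>S12; S9-b>S0; S10-a>S13; S10-b>S0; S11-a>S12; S11-b>S0; S12-a>S13; S12-b>S0; S13-a>S14; S13-b>S0; S14-a>S14; S14-b>S0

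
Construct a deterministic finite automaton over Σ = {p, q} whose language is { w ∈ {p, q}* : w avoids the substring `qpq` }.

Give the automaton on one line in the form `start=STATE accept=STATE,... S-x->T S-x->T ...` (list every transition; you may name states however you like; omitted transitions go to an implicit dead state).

start=S0 accept=S0,S1,S2 S0-p->S0 S0-q->S1 S1-p->S2 S1-q->S1 S2-p->S0 S2-q->S3 S3-p->S3 S3-q->S3

Track partial matches of the forbidden pattern `qpq`. State S3 is a dead state reached once `qpq` has occurred; every other state accepts. S0 means no part of `qpq` is currently matched.
4 states suffice.
        p   q  
>* S0   S0  S1 
 * S1   S2  S1 
 * S2   S0  S3 
   S3   S3  S3 
(> = start, * = accepting)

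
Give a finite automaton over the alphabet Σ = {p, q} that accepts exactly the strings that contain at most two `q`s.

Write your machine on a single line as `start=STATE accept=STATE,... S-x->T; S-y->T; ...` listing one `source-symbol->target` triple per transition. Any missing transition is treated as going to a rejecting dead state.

Only the number of `q`s matters, and only up to 3. Make a chain S0 → S1 → S2 → S3 advanced by each `q` (with S3 absorbing); every other symbol self-loops. The accepting set is {S0, S1, S2}.
With 4 states:
        p   q  
>* S0   S0  S1 
 * S1   S1  S2 
 * S2   S2  S3 
   S3   S3  S3 
(> = start, * = accepting)

start=S0; accept=S0,S1,S2; S0-p->S0; S0-q->S1; S1-p->S1; S1-q->S2; S2-p->S2; S2-q->S3; S3-p->S3; S3-q->S3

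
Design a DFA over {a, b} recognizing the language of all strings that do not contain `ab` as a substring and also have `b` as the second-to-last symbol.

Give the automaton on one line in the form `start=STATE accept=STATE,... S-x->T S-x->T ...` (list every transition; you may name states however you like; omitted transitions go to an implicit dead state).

start=q0 accept=q5,q6 q0-a->q1 q0-b->q2 q1-a->q3 q1-b->q4 q2-a->q5 q2-b->q6 q3-a->q3 q3-b->q4 q4-a->q7 q4-b->q8 q5-a->q3 q5-b->q4 q6-a->q5 q6-b->q6 q7-a->q9 q7-b->q4 q8-a->q7 q8-b->q8 q9-a->q9 q9-b->q4

Handle the two conditions separately and then intersect. The first has 3 states tracking partial matches of the forbidden pattern `ab`; the second has 7 states tracking the last 2 symbols read. A product state is a pair (one from each), accepting exactly when both do.
A 10-state machine:
        a   b  
>  q0   q1  q2 
   q1   q3  q4 
   q2   q5  q6 
   q3   q3  q4 
   q4   q7  q8 
 * q5   q3  q4 
 * q6   q5  q6 
   q7   q9  q4 
   q8   q7  q8 
   q9   q9  q4 
(> = start, * = accepting)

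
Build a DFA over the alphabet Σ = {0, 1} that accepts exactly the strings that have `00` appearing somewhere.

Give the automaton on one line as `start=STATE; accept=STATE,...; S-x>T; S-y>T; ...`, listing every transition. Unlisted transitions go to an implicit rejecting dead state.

Track how much of `00` has been matched so far: state S0 is no progress, S2 is the absorbing accept state reached once `00` has occurred. Intermediate states record partial matches; on a mismatch, fall back to the longest reusable overlap.
A 3-state machine:
        0   1  
>  S0   S1  S0 
   S1   S2  S0 
 * S2   S2  S2 
(> = start, * = accepting)

start=S0; accept=S2; S0-0>S1; S0-1>S0; S1-0>S2; S1-1>S0; S2-0>S2; S2-1>S2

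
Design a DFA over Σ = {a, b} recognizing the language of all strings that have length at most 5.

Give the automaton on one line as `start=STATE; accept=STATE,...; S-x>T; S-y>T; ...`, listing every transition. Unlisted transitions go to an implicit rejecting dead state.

We only need to distinguish lengths 0, 1, …, 5, and '>5'. Chain q0 → q1 → q2 → q3 → q4 → q5 → q6 on every symbol, with q6 looping. Accepting states: {q0, q1, q2, q3, q4, q5}.
        a   b  
>* q0   q1  q1 
 * q1   q2  q2 
 * q2   q3  q3 
 * q3   q4  q4 
 * q4   q5  q5 
 * q5   q6  q6 
   q6   q6  q6 
(> = start, * = accepting)

start=q0; accept=q0,q1,q2,q3,q4,q5; q0-a>q1; q0-b>q1; q1-a>q2; q1-b>q2; q2-a>q3; q2-b>q3; q3-a>q4; q3-b>q4; q4-a>q5; q4-b>q5; q5-a>q6; q5-b>q6; q6-a>q6; q6-b>q6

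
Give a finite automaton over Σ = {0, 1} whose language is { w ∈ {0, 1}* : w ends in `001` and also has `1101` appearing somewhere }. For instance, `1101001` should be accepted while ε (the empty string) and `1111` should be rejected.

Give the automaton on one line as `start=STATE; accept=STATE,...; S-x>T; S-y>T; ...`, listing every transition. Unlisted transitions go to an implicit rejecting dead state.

Build one automaton per condition and run them in lockstep. One (4 states) tracks how much of the suffix `001` has currently been matched; the other (5 states) tracks whether and how much of `1101` has been seen. Each combined state is a pair, one component from each; accept when both components accept.
       0  1 
>  A   B  C 
   B   D  C 
   C   B  E 
   D   D  F 
   E   G  E 
   F   B  E 
   G   D  H 
   H   I  H 
   I   J  H 
   J   J  K 
 * K   I  H 
(> = start, * = accepting)

start=A; accept=K; A-0>B; A-1>C; B-0>D; B-1>C; C-0>B; C-1>E; D-0>D; D-1>F; E-0>G; E-1>E; F-0>B; F-1>E; G-0>D; G-1>H; H-0>I; H-1>H; I-0>J; I-1>H; J-0>J; J-1>K; K-0>I; K-1>H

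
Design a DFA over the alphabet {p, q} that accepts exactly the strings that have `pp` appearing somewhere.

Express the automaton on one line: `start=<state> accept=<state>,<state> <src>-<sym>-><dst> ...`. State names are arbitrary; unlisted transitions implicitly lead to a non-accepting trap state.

States S0..S1 record the length of the longest prefix of `pp` that matches the current input suffix. Reaching S2 means `pp` has been seen, and we stay there forever. Accept from S2.
With 3 states:
        p   q  
>  S0   S1  S0 
   S1   S2  S0 
 * S2   S2  S2 
(> = start, * = accepting)

start=S0 accept=S2 S0-p->S1 S0-q->S0 S1-p->S2 S1-q->S0 S2-p->S2 S2-q->S2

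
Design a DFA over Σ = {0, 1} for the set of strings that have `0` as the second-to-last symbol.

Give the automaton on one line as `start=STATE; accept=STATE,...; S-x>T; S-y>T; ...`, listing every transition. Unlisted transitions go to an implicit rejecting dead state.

A DFA must remember the last 2 symbols (since which symbol is second-to-last isn't known until the input ends). Use one state per possible window of the last ≤2 symbols; accept from those whose window starts with `0`.
        0   1  
>  s0   s1  s2 
   s1   s3  s4 
   s2   s5  s6 
 * s3   s3  s4 
 * s4   s5  s6 
   s5   s3  s4 
   s6   s5  s6 
(> = start, * = accepting)

start=s0; accept=s3,s4; s0-0>s1; s0-1>s2; s1-0>s3; s1-1>s4; s2-0>s5; s2-1>s6; s3-0>s3; s3-1>s4; s4-0>s5; s4-1>s6; s5-0>s3; s5-1>s4; s6-0>s5; s6-1>s6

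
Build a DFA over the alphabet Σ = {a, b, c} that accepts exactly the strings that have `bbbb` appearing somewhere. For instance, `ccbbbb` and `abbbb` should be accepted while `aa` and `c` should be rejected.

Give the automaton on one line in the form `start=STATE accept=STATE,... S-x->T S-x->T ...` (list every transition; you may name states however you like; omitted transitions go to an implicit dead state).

States q0..q3 record the length of the longest prefix of `bbbb` that matches the current input suffix. Reaching q4 means `bbbb` has been seen, and we stay there forever. Accept from q4.
5 states suffice.
        a   b   c  
>  q0   q0  q1  q0 
   q1   q0  q2  q0 
   q2   q0  q3  q0 
   q3   q0  q4  q0 
 * q4   q4  q4  q4 
(> = start, * = accepting)

start=q0 accept=q4 q0-a->q0 q0-b->q1 q0-c->q0 q1-a->q0 q1-b->q2 q1-c->q0 q2-a->q0 q2-b->q3 q2-c->q0 q3-a->q0 q3-b->q4 q3-c->q0 q4-a->q4 q4-b->q4 q4-c->q4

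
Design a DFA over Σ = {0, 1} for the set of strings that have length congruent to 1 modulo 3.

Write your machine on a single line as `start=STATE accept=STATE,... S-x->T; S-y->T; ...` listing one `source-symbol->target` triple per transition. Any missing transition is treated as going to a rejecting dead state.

start=s0; accept=s1; s0-0->s1; s0-1->s1; s1-0->s2; s1-1->s2; s2-0->s0; s2-1->s0

Count input length modulo 3: every symbol advances one step around the cycle s0 → s1 → s2 → s0. Accept at s1.
A 3-state machine:
        0   1  
>  s0   s1  s1 
 * s1   s2  s2 
   s2   s0  s0 
(> = start, * = accepting)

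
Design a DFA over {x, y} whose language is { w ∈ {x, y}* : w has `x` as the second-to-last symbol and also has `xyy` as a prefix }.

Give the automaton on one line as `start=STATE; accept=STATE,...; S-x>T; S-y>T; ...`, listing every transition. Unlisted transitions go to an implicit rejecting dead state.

start=S0; accept=S6,S7; S0-x>S1; S0-y>S2; S1-x>S2; S1-y>S3; S2-x>S2; S2-y>S2; S3-x>S2; S3-y>S4; S4-x>S5; S4-y>S4; S5-x>S6; S5-y>S7; S6-x>S6; S6-y>S7; S7-x>S5; S7-y>S4

Run two small machines in parallel and take their product. One (7 states) tracks the last 2 symbols read; the other (5 states) tracks whether the input so far still matches the prefix `xyy`. Each combined state is a pair, one component from each; accept when both components accept. Minimizing collapses redundant product states.
        x   y  
>  S0   S1  S2 
   S1   S2  S3 
   S2   S2  S2 
   S3   S2  S4 
   S4   S5  S4 
   S5   S6  S7 
 * S6   S6  S7 
 * S7   S5  S4 
(> = start, * = accepting)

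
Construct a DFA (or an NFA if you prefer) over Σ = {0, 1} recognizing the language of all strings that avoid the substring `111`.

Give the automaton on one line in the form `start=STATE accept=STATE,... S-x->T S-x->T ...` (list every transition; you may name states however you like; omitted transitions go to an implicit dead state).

This is the complement of 'contains `111`'. Use the same substring-matching states — q0 through q3 holding how much of `111` has just been matched — but flip the accepting set: everything except the trap q3 accepts.
4 states suffice.
        0   1  
>* q0   q0  q1 
 * q1   q0  q2 
 * q2   q0  q3 
   q3   q3  q3 
(> = start, * = accepting)

start=q0 accept=q0,q1,q2 q0-0->q0 q0-1->q1 q1-0->q0 q1-1->q2 q2-0->q0 q2-1->q3 q3-0->q3 q3-1->q3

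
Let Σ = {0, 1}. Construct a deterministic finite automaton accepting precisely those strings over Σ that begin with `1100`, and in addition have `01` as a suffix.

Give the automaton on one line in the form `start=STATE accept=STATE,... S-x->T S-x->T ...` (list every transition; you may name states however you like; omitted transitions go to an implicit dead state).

start=q0 accept=q6 q0-0->q1 q0-1->q2 q1-0->q1 q1-1->q1 q2-0->q1 q2-1->q3 q3-0->q4 q3-1->q1 q4-0->q5 q4-1->q1 q5-0->q5 q5-1->q6 q6-0->q5 q6-1->q7 q7-0->q5 q7-1->q7

Build one automaton per condition and run them in lockstep. One (6 states) tracks whether the input so far still matches the prefix `1100`; the other (3 states) tracks how much of the suffix `01` has currently been matched. Each combined state is a pair, one component from each; accept when both components accept. Minimizing collapses redundant product states.
8 states suffice.
        0   1  
>  q0   q1  q2 
   q1   q1  q1 
   q2   q1  q3 
   q3   q4  q1 
   q4   q5  q1 
   q5   q5  q6 
 * q6   q5  q7 
   q7   q5  q7 
(> = start, * = accepting)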